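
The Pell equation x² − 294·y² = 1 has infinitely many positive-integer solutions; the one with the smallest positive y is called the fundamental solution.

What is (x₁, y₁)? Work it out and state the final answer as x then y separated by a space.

4801 280

[17; 6,1,4,1,6,34] for √294; ℓ=6 ⇒ convergent index 5
step 0: (17, 1)  from 17·(1,0) + (0,1)
…
step 4: (703, 41)  from 1·(583,34) + (120,7)
step 5: (4801, 280)  from 6·(703,41) + (583,34)
(x₁, y₁) = (4801, 280);  4801² − 294·280² = 1 ✓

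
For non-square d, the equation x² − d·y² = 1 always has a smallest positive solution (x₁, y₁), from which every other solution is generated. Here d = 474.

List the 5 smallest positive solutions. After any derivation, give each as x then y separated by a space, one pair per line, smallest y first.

[21; 1,3,2,1,1,…,3,1,42] for √474; ℓ=14 ⇒ convergent index 13
i=0: a=21 ⇒ p=21, q=1
i=1: a=1 ⇒ p=22, q=1
…
i=3: a=2 ⇒ p=196, q=9
i=4: a=1 ⇒ p=283, q=13
i=5: a=1 ⇒ p=479, q=22
i=6: a=1 ⇒ p=762, q=35
i=7: a=6 ⇒ p=5051, q=232
i=8: a=1 ⇒ p=5813, q=267
i=9: a=1 ⇒ p=10864, q=499
i=10: a=1 ⇒ p=16677, q=766
i=11: a=2 ⇒ p=44218, q=2031
i=12: a=3 ⇒ p=149331, q=6859
i=13: a=1 ⇒ p=193549, q=8890
→ (193549, 8890).  Check: 193549²=37461215401, 474·8890²=37461215400, difference 1.
(193549+8890√474)^2 = 74922430801 + 3441301220√474
(193549+8890√474)^3 = 29002323118011949 + 1332120819650670√474
(193549+8890√474)^4 = 11226741274261267003201 + 515661305041693754440√474
(193549+8890√474)^5 = 4345849093754985611287088749 + 199611459857697448136564450√474

193549 8890
74922430801 3441301220
29002323118011949 1332120819650670
11226741274261267003201 515661305041693754440
4345849093754985611287088749 199611459857697448136564450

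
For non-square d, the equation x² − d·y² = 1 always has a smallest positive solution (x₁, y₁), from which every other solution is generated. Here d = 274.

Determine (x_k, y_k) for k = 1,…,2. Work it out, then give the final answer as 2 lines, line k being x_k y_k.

d=274: √d = [16; 1,1,4,4,1,1,32] (ℓ=7, odd), read p_13/q_13
step 0: (16, 1)  from 16·(1,0) + (0,1)
…
step 3: (149, 9)  from 4·(33,2) + (17,1)
…
step 6: (1407, 85)  from 1·(778,47) + (629,38)
…
step 8: (47209, 2852)  from 1·(45802,2767) + (1407,85)
…
step 12: (2189276, 132259)  from 1·(1770023,106931) + (419253,25328)
step 13: (3959299, 239190)  from 1·(2189276,132259) + (1770023,106931)
(x₁, y₁) = (3959299, 239190);  3959299² − 274·239190² = 1 ✓
k=2:  x_2 = 3959299·3959299+274·239190·239190 = 31352097142801,  y_2 = 3959299·239190+239190·3959299 = 1894049455620

3959299 239190
31352097142801 1894049455620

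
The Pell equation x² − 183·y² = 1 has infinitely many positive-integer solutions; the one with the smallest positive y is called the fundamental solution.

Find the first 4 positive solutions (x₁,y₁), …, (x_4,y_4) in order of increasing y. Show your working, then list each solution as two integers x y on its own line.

487 36
474337 35064
462003751 34152300
449991179137 33264305136

√183 = [13; 1,1,8,1,1,26, …], period ℓ=6 (even) → k=5
step 0: (13, 1)  from 13·(1,0) + (0,1)
…
step 2: (27, 2)  from 1·(14,1) + (13,1)
…
step 4: (257, 19)  from 1·(230,17) + (27,2)
step 5: (487, 36)  from 1·(257,19) + (230,17)
(x₁, y₁) = (487, 36);  487² − 183·36² = 1 ✓
(487+36√183)^2 = 474337 + 35064√183
(487+36√183)^3 = 462003751 + 34152300√183
(487+36√183)^4 = 449991179137 + 33264305136√183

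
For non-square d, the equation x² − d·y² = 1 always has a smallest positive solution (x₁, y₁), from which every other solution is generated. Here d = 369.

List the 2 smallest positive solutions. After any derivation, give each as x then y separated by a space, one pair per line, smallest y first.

8396801 437120
141012534067201 7340819306240

√369 = [19; 4,1,3,2,7,4,7,2,3,1,4,38, …], period ℓ=12 (even) → k=11
step 0: (19, 1)  from 19·(1,0) + (0,1)
step 1: (77, 4)  from 4·(19,1) + (1,0)
…
step 4: (826, 43)  from 2·(365,19) + (96,5)
step 5: (6147, 320)  from 7·(826,43) + (365,19)
step 6: (25414, 1323)  from 4·(6147,320) + (826,43)
step 7: (184045, 9581)  from 7·(25414,1323) + (6147,320)
…
step 9: (1364557, 71036)  from 3·(393504,20485) + (184045,9581)
step 10: (1758061, 91521)  from 1·(1364557,71036) + (393504,20485)
step 11: (8396801, 437120)  from 4·(1758061,91521) + (1364557,71036)
fundamental: x₁=8396801, y₁=437120  (since 70506267033601 − 369·191073894400 = 1)
n=2: (8396801,437120)∘(8396801,437120) = (8396801·8396801+369·437120·437120, 8396801·437120+437120·8396801) = (141012534067201,7340819306240)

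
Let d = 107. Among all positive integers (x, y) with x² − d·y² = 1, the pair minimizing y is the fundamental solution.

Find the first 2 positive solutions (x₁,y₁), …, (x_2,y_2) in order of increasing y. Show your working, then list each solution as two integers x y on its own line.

962 93
1850887 178932

√107 → a₀=10, period (2,1,9,1,2,20); ℓ=6 even so k=5
step 0: (10, 1)  from 10·(1,0) + (0,1)
step 1: (21, 2)  from 2·(10,1) + (1,0)
step 2: (31, 3)  from 1·(21,2) + (10,1)
step 3: (300, 29)  from 9·(31,3) + (21,2)
step 4: (331, 32)  from 1·(300,29) + (31,3)
step 5: (962, 93)  from 2·(331,32) + (300,29)
→ (962, 93).  Check: 962²=925444, 107·93²=925443, difference 1.
k=2:  x_2 = 962·962+107·93·93 = 1850887,  y_2 = 962·93+93·962 = 178932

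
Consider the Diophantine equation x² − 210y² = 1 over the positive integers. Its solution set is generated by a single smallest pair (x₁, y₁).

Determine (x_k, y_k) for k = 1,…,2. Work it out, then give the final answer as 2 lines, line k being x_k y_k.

√210 = [14; 2,28, …], period ℓ=2 (even) → k=1
k=0  a_k=14  p_k/q_k = 14/1
k=1  a_k=2  p_k/q_k = 29/2
(x₁, y₁) = (29, 2);  29² − 210·2² = 1 ✓
n=2: (29,2)∘(29,2) = (29·29+210·2·2, 29·2+2·29) = (1681,116)

29 2
1681 116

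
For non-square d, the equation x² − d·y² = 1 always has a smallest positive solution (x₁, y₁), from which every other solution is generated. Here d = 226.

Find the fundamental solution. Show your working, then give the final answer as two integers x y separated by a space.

d=226: √d = [15; 30] (ℓ=1, odd), read p_1/q_1
a_0=15:  p_0=15·1+0=15,  q_0=15·0+1=1
a_1=30:  p_1=30·15+1=451,  q_1=30·1+0=30
(x₁, y₁) = (451, 30);  451² − 226·30² = 1 ✓

451 30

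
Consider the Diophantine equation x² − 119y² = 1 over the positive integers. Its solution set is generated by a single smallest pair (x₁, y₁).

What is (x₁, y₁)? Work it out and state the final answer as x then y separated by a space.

120 11

√119 = [10; 1,9,1,20, …], period ℓ=4 (even) → k=3
k=0  a_k=10  p_k/q_k = 10/1
…
k=2  a_k=9  p_k/q_k = 109/10
k=3  a_k=1  p_k/q_k = 120/11
(x₁, y₁) = (120, 11);  120² − 119·11² = 1 ✓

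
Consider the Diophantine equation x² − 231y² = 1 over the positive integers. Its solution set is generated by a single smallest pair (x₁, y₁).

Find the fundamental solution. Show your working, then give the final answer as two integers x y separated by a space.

√231 → a₀=15, period (5,30); ℓ=2 even so k=1
step 0: (15, 1)  from 15·(1,0) + (0,1)
step 1: (76, 5)  from 5·(15,1) + (1,0)
→ (76, 5).  Check: 76²=5776, 231·5²=5775, difference 1.

76 5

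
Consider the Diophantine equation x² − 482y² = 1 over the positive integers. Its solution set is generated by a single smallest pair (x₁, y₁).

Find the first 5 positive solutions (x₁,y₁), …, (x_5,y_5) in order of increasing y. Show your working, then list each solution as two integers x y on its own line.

√482 = [21; 1,20,1,42, …], period ℓ=4 (even) → k=3
k=0  a_k=21  p_k/q_k = 21/1
…
k=2  a_k=20  p_k/q_k = 461/21
k=3  a_k=1  p_k/q_k = 483/22
(x₁, y₁) = (483, 22);  483² − 482·22² = 1 ✓
(483+22√482)^2 = 466577 + 21252√482
(483+22√482)^3 = 450712899 + 20529410√482
(483+22√482)^4 = 435388193857 + 19831388808√482
(483+22√482)^5 = 420584544552963 + 19157101059118√482

483 22
466577 21252
450712899 20529410
435388193857 19831388808
420584544552963 19157101059118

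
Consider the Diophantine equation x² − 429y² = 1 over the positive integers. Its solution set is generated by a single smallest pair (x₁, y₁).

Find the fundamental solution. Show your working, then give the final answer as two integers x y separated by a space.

√429 → a₀=20, period (1,2,2,9,1,12,1,9,2,2,1,40); ℓ=12 even so k=11
i=0: a=20 ⇒ p=20, q=1
…
i=2: a=2 ⇒ p=62, q=3
…
i=8: a=9 ⇒ p=208718, q=10077
…
i=10: a=2 ⇒ p=1085636, q=52415
i=11: a=1 ⇒ p=1524095, q=73584
(x₁, y₁) = (1524095, 73584);  1524095² − 429·73584² = 1 ✓

1524095 73584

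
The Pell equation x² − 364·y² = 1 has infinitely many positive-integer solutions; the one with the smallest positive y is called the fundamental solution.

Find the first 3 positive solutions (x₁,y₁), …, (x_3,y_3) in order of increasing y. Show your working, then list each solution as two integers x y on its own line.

√364 → a₀=19, period (12,1,2,3,1,8,1,3,2,1,12,38); ℓ=12 even so k=11
step 0: (19, 1)  from 19·(1,0) + (0,1)
…
step 3: (725, 38)  from 2·(248,13) + (229,12)
step 4: (2423, 127)  from 3·(725,38) + (248,13)
…
step 7: (30755, 1612)  from 1·(27607,1447) + (3148,165)
…
step 10: (390371, 20461)  from 1·(270499,14178) + (119872,6283)
step 11: (4954951, 259710)  from 12·(390371,20461) + (270499,14178)
(x₁, y₁) = (4954951, 259710);  4954951² − 364·259710² = 1 ✓
(4954951+259710√364)^2 = 49103078824801 + 2573700648420√364
(4954951+259710√364)^3 = 486606699052048124551 + 25505121203178395130√364

4954951 259710
49103078824801 2573700648420
486606699052048124551 25505121203178395130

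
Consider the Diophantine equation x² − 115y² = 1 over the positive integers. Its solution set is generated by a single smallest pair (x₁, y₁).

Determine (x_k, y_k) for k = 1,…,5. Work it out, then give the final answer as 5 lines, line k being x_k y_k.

d=115: √d = [10; 1,2,1,1,1,1,1,2,1,20] (ℓ=10, even), read p_9/q_9
k=0  a_k=10  p_k/q_k = 10/1
…
k=3  a_k=1  p_k/q_k = 43/4
k=4  a_k=1  p_k/q_k = 75/7
k=5  a_k=1  p_k/q_k = 118/11
…
k=7  a_k=1  p_k/q_k = 311/29
k=8  a_k=2  p_k/q_k = 815/76
k=9  a_k=1  p_k/q_k = 1126/105
(x₁, y₁) = (1126, 105);  1126² − 115·105² = 1 ✓
(1126+105√115)^2 = 2535751 + 236460√115
(1126+105√115)^3 = 5710510126 + 532507815√115
(1126+105√115)^4 = 12860066268001 + 1199207362920√115
(1126+105√115)^5 = 28960863525028126 + 2700614448788025√115

1126 105
2535751 236460
5710510126 532507815
12860066268001 1199207362920
28960863525028126 2700614448788025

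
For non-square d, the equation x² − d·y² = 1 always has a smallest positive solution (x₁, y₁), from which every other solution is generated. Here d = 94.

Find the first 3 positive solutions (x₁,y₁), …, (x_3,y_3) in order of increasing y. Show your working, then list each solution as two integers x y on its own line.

√94 = [9; 1,2,3,1,1,…,2,1,18, …], period ℓ=16 (even) → k=15
a_0=9:  p_0=9·1+0=9,  q_0=9·0+1=1
a_1=1:  p_1=1·9+1=10,  q_1=1·1+0=1
a_2=2:  p_2=2·10+9=29,  q_2=2·1+1=3
…
a_7=1:  p_7=1·1241+223=1464,  q_7=1·128+23=151
a_8=8:  p_8=8·1464+1241=12953,  q_8=8·151+128=1336
…
a_10=5:  p_10=5·14417+12953=85038,  q_10=5·1487+1336=8771
…
a_12=1:  p_12=1·99455+85038=184493,  q_12=1·10258+8771=19029
…
a_14=2:  p_14=2·652934+184493=1490361,  q_14=2·67345+19029=153719
a_15=1:  p_15=1·1490361+652934=2143295,  q_15=1·153719+67345=221064
fundamental: x₁=2143295, y₁=221064  (since 4593713457025 − 94·48869292096 = 1)
k=2:  x_2 = 2143295·2143295+94·221064·221064 = 9187426914049,  y_2 = 2143295·221064+221064·2143295 = 947610731760
k=3:  x_3 = 2143295·9187426914049+94·221064·947610731760 = 39382732335491159615,  y_3 = 2143295·947610731760+221064·9187426914049 = 4062018686654877336

2143295 221064
9187426914049 947610731760
39382732335491159615 4062018686654877336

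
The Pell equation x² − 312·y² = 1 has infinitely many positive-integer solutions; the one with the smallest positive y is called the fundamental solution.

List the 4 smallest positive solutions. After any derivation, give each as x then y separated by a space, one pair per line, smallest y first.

53 3
5617 318
595349 33705
63101377 3572412

√312 → a₀=17, period (1,1,1,34); ℓ=4 even so k=3
step 0: (17, 1)  from 17·(1,0) + (0,1)
step 1: (18, 1)  from 1·(17,1) + (1,0)
step 2: (35, 2)  from 1·(18,1) + (17,1)
step 3: (53, 3)  from 1·(35,2) + (18,1)
(x₁, y₁) = (53, 3);  53² − 312·3² = 1 ✓
(x_2, y_2) = (53·53 + 312·3·3, 53·3 + 3·53) = (5617, 318)
(x_3, y_3) = (53·5617 + 312·3·318, 53·318 + 3·5617) = (595349, 33705)
(x_4, y_4) = (53·595349 + 312·3·33705, 53·33705 + 3·595349) = (63101377, 3572412)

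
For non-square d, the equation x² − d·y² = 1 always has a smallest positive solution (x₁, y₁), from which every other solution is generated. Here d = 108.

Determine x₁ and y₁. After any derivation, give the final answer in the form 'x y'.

d=108: √d = [10; 2,1,1,4,1,1,2,20] (ℓ=8, even), read p_7/q_7
k=0  a_k=10  p_k/q_k = 10/1
…
k=2  a_k=1  p_k/q_k = 31/3
k=3  a_k=1  p_k/q_k = 52/5
k=4  a_k=4  p_k/q_k = 239/23
k=5  a_k=1  p_k/q_k = 291/28
k=6  a_k=1  p_k/q_k = 530/51
k=7  a_k=2  p_k/q_k = 1351/130
fundamental: x₁=1351, y₁=130  (since 1825201 − 108·16900 = 1)

1351 130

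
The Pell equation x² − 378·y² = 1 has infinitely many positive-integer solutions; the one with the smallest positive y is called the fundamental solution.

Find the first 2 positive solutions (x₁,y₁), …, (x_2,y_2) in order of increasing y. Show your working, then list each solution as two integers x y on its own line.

√378 = [19; 2,3,1,4,1,3,2,38, …], period ℓ=8 (even) → k=7
k=0  a_k=19  p_k/q_k = 19/1
k=1  a_k=2  p_k/q_k = 39/2
k=2  a_k=3  p_k/q_k = 136/7
k=3  a_k=1  p_k/q_k = 175/9
k=4  a_k=4  p_k/q_k = 836/43
…
k=6  a_k=3  p_k/q_k = 3869/199
k=7  a_k=2  p_k/q_k = 8749/450
(x₁, y₁) = (8749, 450);  8749² − 378·450² = 1 ✓
(x_2, y_2) = (8749·8749 + 378·450·450, 8749·450 + 450·8749) = (153090001, 7874100)

8749 450
153090001 7874100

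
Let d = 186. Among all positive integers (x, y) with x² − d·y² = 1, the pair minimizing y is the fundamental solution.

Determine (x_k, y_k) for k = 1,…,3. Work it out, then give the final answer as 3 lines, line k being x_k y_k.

√186 → a₀=13, period (1,1,1,3,4,3,1,1,1,26); ℓ=10 even so k=9
a_0=13:  p_0=13·1+0=13,  q_0=13·0+1=1
a_1=1:  p_1=1·13+1=14,  q_1=1·1+0=1
a_2=1:  p_2=1·14+13=27,  q_2=1·1+1=2
…
a_4=3:  p_4=3·41+27=150,  q_4=3·3+2=11
…
a_6=3:  p_6=3·641+150=2073,  q_6=3·47+11=152
…
a_8=1:  p_8=1·2714+2073=4787,  q_8=1·199+152=351
a_9=1:  p_9=1·4787+2714=7501,  q_9=1·351+199=550
→ (7501, 550).  Check: 7501²=56265001, 186·550²=56265000, difference 1.
n=2: (7501,550)∘(7501,550) = (7501·7501+186·550·550, 7501·550+550·7501) = (112530001,8251100)
n=3: (112530001,8251100)∘(7501,550) = (7501·112530001+186·550·8251100, 7501·8251100+550·112530001) = (1688175067501,123783001650)

7501 550
112530001 8251100
1688175067501 123783001650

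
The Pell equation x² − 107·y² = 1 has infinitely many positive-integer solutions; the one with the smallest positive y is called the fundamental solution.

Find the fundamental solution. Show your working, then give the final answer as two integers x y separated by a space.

962 93

√107 = [10; 2,1,9,1,2,20, …], period ℓ=6 (even) → k=5
a_0=10:  p_0=10·1+0=10,  q_0=10·0+1=1
…
a_4=1:  p_4=1·300+31=331,  q_4=1·29+3=32
a_5=2:  p_5=2·331+300=962,  q_5=2·32+29=93
(x₁, y₁) = (962, 93);  962² − 107·93² = 1 ✓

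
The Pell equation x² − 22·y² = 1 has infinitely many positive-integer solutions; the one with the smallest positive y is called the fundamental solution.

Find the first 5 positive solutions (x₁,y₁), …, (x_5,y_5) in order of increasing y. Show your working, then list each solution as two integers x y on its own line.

197 42
77617 16548
30580901 6519870
12048797377 2568812232
4747195585637 1012105499538

[4; 1,2,4,2,1,8] for √22; ℓ=6 ⇒ convergent index 5
step 0: (4, 1)  from 4·(1,0) + (0,1)
…
step 3: (61, 13)  from 4·(14,3) + (5,1)
step 4: (136, 29)  from 2·(61,13) + (14,3)
step 5: (197, 42)  from 1·(136,29) + (61,13)
→ (197, 42).  Check: 197²=38809, 22·42²=38808, difference 1.
(x_2, y_2) = (197·197 + 22·42·42, 197·42 + 42·197) = (77617, 16548)
(x_3, y_3) = (197·77617 + 22·42·16548, 197·16548 + 42·77617) = (30580901, 6519870)
(x_4, y_4) = (197·30580901 + 22·42·6519870, 197·6519870 + 42·30580901) = (12048797377, 2568812232)
(x_5, y_5) = (197·12048797377 + 22·42·2568812232, 197·2568812232 + 42·12048797377) = (4747195585637, 1012105499538)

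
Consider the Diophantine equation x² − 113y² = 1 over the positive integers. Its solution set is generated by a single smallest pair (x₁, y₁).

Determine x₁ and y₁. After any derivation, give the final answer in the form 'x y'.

1204353 113296

√113 = [10; 1,1,1,2,2,1,1,1,20, …], period ℓ=9 (odd) → k=17
i=0: a=10 ⇒ p=10, q=1
i=1: a=1 ⇒ p=11, q=1
…
i=6: a=1 ⇒ p=287, q=27
…
i=10: a=1 ⇒ p=16785, q=1579
…
i=14: a=2 ⇒ p=313483, q=29490
…
i=16: a=1 ⇒ p=758918, q=71393
i=17: a=1 ⇒ p=1204353, q=113296
(x₁, y₁) = (1204353, 113296);  1204353² − 113·113296² = 1 ✓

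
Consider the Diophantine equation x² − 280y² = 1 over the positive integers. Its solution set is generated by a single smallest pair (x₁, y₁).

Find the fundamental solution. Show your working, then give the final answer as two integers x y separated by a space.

√280 = [16; 1,2,1,2,1,32, …], period ℓ=6 (even) → k=5
step 0: (16, 1)  from 16·(1,0) + (0,1)
…
step 3: (67, 4)  from 1·(50,3) + (17,1)
step 4: (184, 11)  from 2·(67,4) + (50,3)
step 5: (251, 15)  from 1·(184,11) + (67,4)
(x₁, y₁) = (251, 15);  251² − 280·15² = 1 ✓

251 15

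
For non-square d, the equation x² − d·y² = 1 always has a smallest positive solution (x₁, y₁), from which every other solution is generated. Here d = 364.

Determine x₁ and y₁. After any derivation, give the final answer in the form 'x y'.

4954951 259710

√364 = [19; 12,1,2,3,1,8,1,3,2,1,12,38, …], period ℓ=12 (even) → k=11
i=0: a=19 ⇒ p=19, q=1
i=1: a=12 ⇒ p=229, q=12
…
i=3: a=2 ⇒ p=725, q=38
i=4: a=3 ⇒ p=2423, q=127
…
i=7: a=1 ⇒ p=30755, q=1612
i=8: a=3 ⇒ p=119872, q=6283
…
i=10: a=1 ⇒ p=390371, q=20461
i=11: a=12 ⇒ p=4954951, q=259710
→ (4954951, 259710).  Check: 4954951²=24551539412401, 364·259710²=24551539412400, difference 1.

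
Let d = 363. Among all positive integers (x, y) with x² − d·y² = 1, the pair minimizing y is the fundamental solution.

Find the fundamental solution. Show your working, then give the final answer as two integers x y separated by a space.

√363 → a₀=19, period (19,38); ℓ=2 even so k=1
i=0: a=19 ⇒ p=19, q=1
i=1: a=19 ⇒ p=362, q=19
→ (362, 19).  Check: 362²=131044, 363·19²=131043, difference 1.

362 19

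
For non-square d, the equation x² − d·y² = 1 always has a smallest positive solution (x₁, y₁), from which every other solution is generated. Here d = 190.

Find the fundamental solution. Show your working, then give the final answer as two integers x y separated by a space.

√190 = [13; 1,3,1,1,1,…,3,1,26, …], period ℓ=14 (even) → k=13
i=0: a=13 ⇒ p=13, q=1
i=1: a=1 ⇒ p=14, q=1
i=2: a=3 ⇒ p=55, q=4
i=3: a=1 ⇒ p=69, q=5
i=4: a=1 ⇒ p=124, q=9
i=5: a=1 ⇒ p=193, q=14
i=6: a=2 ⇒ p=510, q=37
i=7: a=2 ⇒ p=1213, q=88
…
i=12: a=3 ⇒ p=40787, q=2959
i=13: a=1 ⇒ p=52021, q=3774
(x₁, y₁) = (52021, 3774);  52021² − 190·3774² = 1 ✓

52021 3774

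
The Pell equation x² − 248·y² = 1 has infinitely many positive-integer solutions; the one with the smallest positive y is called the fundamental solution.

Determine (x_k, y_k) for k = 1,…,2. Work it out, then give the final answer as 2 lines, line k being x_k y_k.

[15; 1,2,1,30] for √248; ℓ=4 ⇒ convergent index 3
a_0=15:  p_0=15·1+0=15,  q_0=15·0+1=1
…
a_2=2:  p_2=2·16+15=47,  q_2=2·1+1=3
a_3=1:  p_3=1·47+16=63,  q_3=1·3+1=4
→ (63, 4).  Check: 63²=3969, 248·4²=3968, difference 1.
(x_2, y_2) = (63·63 + 248·4·4, 63·4 + 4·63) = (7937, 504)

63 4
7937 504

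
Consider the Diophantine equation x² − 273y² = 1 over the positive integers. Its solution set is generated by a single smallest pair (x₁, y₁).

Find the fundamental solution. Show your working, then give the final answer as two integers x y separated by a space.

727 44

√273 = [16; 1,1,10,1,1,32, …], period ℓ=6 (even) → k=5
k=0  a_k=16  p_k/q_k = 16/1
k=1  a_k=1  p_k/q_k = 17/1
k=2  a_k=1  p_k/q_k = 33/2
k=3  a_k=10  p_k/q_k = 347/21
k=4  a_k=1  p_k/q_k = 380/23
k=5  a_k=1  p_k/q_k = 727/44
→ (727, 44).  Check: 727²=528529, 273·44²=528528, difference 1.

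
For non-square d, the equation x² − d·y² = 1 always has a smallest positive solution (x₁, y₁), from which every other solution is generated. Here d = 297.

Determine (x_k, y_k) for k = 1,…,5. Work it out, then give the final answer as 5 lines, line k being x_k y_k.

48599 2820
4723725601 274098360
459136680917399 26641812392460
44627167107085622401 2589530880648228720
4337671388015371645214999 251697222510604722734100

√297 = [17; 4,3,1,1,2,1,1,3,4,34, …], period ℓ=10 (even) → k=9
a_0=17:  p_0=17·1+0=17,  q_0=17·0+1=1
a_1=4:  p_1=4·17+1=69,  q_1=4·1+0=4
…
a_3=1:  p_3=1·224+69=293,  q_3=1·13+4=17
a_4=1:  p_4=1·293+224=517,  q_4=1·17+13=30
…
a_6=1:  p_6=1·1327+517=1844,  q_6=1·77+30=107
a_7=1:  p_7=1·1844+1327=3171,  q_7=1·107+77=184
a_8=3:  p_8=3·3171+1844=11357,  q_8=3·184+107=659
a_9=4:  p_9=4·11357+3171=48599,  q_9=4·659+184=2820
fundamental: x₁=48599, y₁=2820  (since 2361862801 − 297·7952400 = 1)
k=2:  x_2 = 48599·48599+297·2820·2820 = 4723725601,  y_2 = 48599·2820+2820·48599 = 274098360
k=3:  x_3 = 48599·4723725601+297·2820·274098360 = 459136680917399,  y_3 = 48599·274098360+2820·4723725601 = 26641812392460
k=4:  x_4 = 48599·459136680917399+297·2820·26641812392460 = 44627167107085622401,  y_4 = 48599·26641812392460+2820·459136680917399 = 2589530880648228720
k=5:  x_5 = 48599·44627167107085622401+297·2820·2589530880648228720 = 4337671388015371645214999,  y_5 = 48599·2589530880648228720+2820·44627167107085622401 = 251697222510604722734100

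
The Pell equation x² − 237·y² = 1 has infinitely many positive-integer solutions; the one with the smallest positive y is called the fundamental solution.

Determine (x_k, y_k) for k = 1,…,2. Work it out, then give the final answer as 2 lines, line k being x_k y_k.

228151 14820
104105757601 6762395640

√237 → a₀=15, period (2,1,1,7,10,7,1,1,2,30); ℓ=10 even so k=9
i=0: a=15 ⇒ p=15, q=1
…
i=8: a=1 ⇒ p=90075, q=5851
i=9: a=2 ⇒ p=228151, q=14820
→ (228151, 14820).  Check: 228151²=52052878801, 237·14820²=52052878800, difference 1.
(228151+14820√237)^2 = 104105757601 + 6762395640√237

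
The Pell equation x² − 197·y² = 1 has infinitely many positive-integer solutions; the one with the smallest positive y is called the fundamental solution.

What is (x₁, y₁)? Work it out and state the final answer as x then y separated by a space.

393 28

[14; 28] for √197; ℓ=1 ⇒ convergent index 1
i=0: a=14 ⇒ p=14, q=1
i=1: a=28 ⇒ p=393, q=28
→ (393, 28).  Check: 393²=154449, 197·28²=154448, difference 1.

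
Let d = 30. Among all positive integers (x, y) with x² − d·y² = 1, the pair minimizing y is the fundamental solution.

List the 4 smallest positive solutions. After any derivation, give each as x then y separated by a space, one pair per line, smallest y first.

11 2
241 44
5291 966
116161 21208

[5; 2,10] for √30; ℓ=2 ⇒ convergent index 1
a_0=5:  p_0=5·1+0=5,  q_0=5·0+1=1
a_1=2:  p_1=2·5+1=11,  q_1=2·1+0=2
→ (11, 2).  Check: 11²=121, 30·2²=120, difference 1.
k=2:  x_2 = 11·11+30·2·2 = 241,  y_2 = 11·2+2·11 = 44
k=3:  x_3 = 11·241+30·2·44 = 5291,  y_3 = 11·44+2·241 = 966
k=4:  x_4 = 11·5291+30·2·966 = 116161,  y_4 = 11·966+2·5291 = 21208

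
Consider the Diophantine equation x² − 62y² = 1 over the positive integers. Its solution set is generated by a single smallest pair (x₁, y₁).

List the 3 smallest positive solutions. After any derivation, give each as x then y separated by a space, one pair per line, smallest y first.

63 8
7937 1008
999999 127000

d=62: √d = [7; 1,6,1,14] (ℓ=4, even), read p_3/q_3
a_0=7:  p_0=7·1+0=7,  q_0=7·0+1=1
a_1=1:  p_1=1·7+1=8,  q_1=1·1+0=1
a_2=6:  p_2=6·8+7=55,  q_2=6·1+1=7
a_3=1:  p_3=1·55+8=63,  q_3=1·7+1=8
→ (63, 8).  Check: 63²=3969, 62·8²=3968, difference 1.
k=2:  x_2 = 63·63+62·8·8 = 7937,  y_2 = 63·8+8·63 = 1008
k=3:  x_3 = 63·7937+62·8·1008 = 999999,  y_3 = 63·1008+8·7937 = 127000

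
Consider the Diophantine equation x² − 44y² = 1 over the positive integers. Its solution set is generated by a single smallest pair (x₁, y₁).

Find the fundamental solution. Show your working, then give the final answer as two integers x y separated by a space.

199 30

[6; 1,1,1,2,1,1,1,12] for √44; ℓ=8 ⇒ convergent index 7
step 0: (6, 1)  from 6·(1,0) + (0,1)
…
step 2: (13, 2)  from 1·(7,1) + (6,1)
step 3: (20, 3)  from 1·(13,2) + (7,1)
…
step 5: (73, 11)  from 1·(53,8) + (20,3)
step 6: (126, 19)  from 1·(73,11) + (53,8)
step 7: (199, 30)  from 1·(126,19) + (73,11)
fundamental: x₁=199, y₁=30  (since 39601 − 44·900 = 1)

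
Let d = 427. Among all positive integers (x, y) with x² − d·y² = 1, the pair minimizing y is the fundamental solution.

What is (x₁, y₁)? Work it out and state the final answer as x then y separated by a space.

d=427: √d = [20; 1,1,1,40] (ℓ=4, even), read p_3/q_3
k=0  a_k=20  p_k/q_k = 20/1
k=1  a_k=1  p_k/q_k = 21/1
k=2  a_k=1  p_k/q_k = 41/2
k=3  a_k=1  p_k/q_k = 62/3
→ (62, 3).  Check: 62²=3844, 427·3²=3843, difference 1.

62 3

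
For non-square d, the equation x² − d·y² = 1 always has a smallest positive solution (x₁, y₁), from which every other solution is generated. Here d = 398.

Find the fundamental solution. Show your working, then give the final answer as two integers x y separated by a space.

399 20

√398 = [19; 1,18,1,38, …], period ℓ=4 (even) → k=3
k=0  a_k=19  p_k/q_k = 19/1
k=1  a_k=1  p_k/q_k = 20/1
k=2  a_k=18  p_k/q_k = 379/19
k=3  a_k=1  p_k/q_k = 399/20
(x₁, y₁) = (399, 20);  399² − 398·20² = 1 ✓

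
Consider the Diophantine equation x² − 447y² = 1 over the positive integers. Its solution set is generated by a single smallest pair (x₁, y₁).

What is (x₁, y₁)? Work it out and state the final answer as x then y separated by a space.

d=447: √d = [21; 7,42] (ℓ=2, even), read p_1/q_1
step 0: (21, 1)  from 21·(1,0) + (0,1)
step 1: (148, 7)  from 7·(21,1) + (1,0)
→ (148, 7).  Check: 148²=21904, 447·7²=21903, difference 1.

148 7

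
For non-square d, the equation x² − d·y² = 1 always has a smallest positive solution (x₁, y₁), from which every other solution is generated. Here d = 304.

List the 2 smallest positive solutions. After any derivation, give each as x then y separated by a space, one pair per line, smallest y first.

57799 3315
6681448801 383207370

√304 = [17; 2,3,2,1,1,1,1,1,2,3,2,34, …], period ℓ=12 (even) → k=11
step 0: (17, 1)  from 17·(1,0) + (0,1)
step 1: (35, 2)  from 2·(17,1) + (1,0)
step 2: (122, 7)  from 3·(35,2) + (17,1)
…
step 4: (401, 23)  from 1·(279,16) + (122,7)
…
step 6: (1081, 62)  from 1·(680,39) + (401,23)
step 7: (1761, 101)  from 1·(1081,62) + (680,39)
step 8: (2842, 163)  from 1·(1761,101) + (1081,62)
step 9: (7445, 427)  from 2·(2842,163) + (1761,101)
step 10: (25177, 1444)  from 3·(7445,427) + (2842,163)
step 11: (57799, 3315)  from 2·(25177,1444) + (7445,427)
→ (57799, 3315).  Check: 57799²=3340724401, 304·3315²=3340724400, difference 1.
(x_2, y_2) = (57799·57799 + 304·3315·3315, 57799·3315 + 3315·57799) = (6681448801, 383207370)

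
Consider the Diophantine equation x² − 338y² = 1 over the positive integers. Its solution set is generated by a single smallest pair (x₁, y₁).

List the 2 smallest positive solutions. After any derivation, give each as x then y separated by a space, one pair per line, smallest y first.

114243 6214
26102926097 1419812004

√338 → a₀=18, period (2,1,1,2,36); ℓ=5 odd so k=9
step 0: (18, 1)  from 18·(1,0) + (0,1)
step 1: (37, 2)  from 2·(18,1) + (1,0)
…
step 3: (92, 5)  from 1·(55,3) + (37,2)
…
step 7: (26327, 1432)  from 1·(17631,959) + (8696,473)
step 8: (43958, 2391)  from 1·(26327,1432) + (17631,959)
step 9: (114243, 6214)  from 2·(43958,2391) + (26327,1432)
fundamental: x₁=114243, y₁=6214  (since 13051463049 − 338·38613796 = 1)
n=2: (114243,6214)∘(114243,6214) = (114243·114243+338·6214·6214, 114243·6214+6214·114243) = (26102926097,1419812004)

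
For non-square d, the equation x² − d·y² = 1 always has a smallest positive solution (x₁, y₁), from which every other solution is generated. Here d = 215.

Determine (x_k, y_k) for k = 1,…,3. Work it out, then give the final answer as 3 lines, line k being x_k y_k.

44 3
3871 264
340604 23229

d=215: √d = [14; 1,1,1,28] (ℓ=4, even), read p_3/q_3
step 0: (14, 1)  from 14·(1,0) + (0,1)
step 1: (15, 1)  from 1·(14,1) + (1,0)
step 2: (29, 2)  from 1·(15,1) + (14,1)
step 3: (44, 3)  from 1·(29,2) + (15,1)
(x₁, y₁) = (44, 3);  44² − 215·3² = 1 ✓
(x_2, y_2) = (44·44 + 215·3·3, 44·3 + 3·44) = (3871, 264)
(x_3, y_3) = (44·3871 + 215·3·264, 44·264 + 3·3871) = (340604, 23229)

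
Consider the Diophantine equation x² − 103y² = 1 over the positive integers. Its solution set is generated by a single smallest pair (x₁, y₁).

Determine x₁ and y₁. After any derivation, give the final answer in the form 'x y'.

[10; 6,1,2,1,1,9,1,1,2,1,6,20] for √103; ℓ=12 ⇒ convergent index 11
i=0: a=10 ⇒ p=10, q=1
i=1: a=6 ⇒ p=61, q=6
…
i=3: a=2 ⇒ p=203, q=20
…
i=5: a=1 ⇒ p=477, q=47
…
i=7: a=1 ⇒ p=5044, q=497
…
i=10: a=1 ⇒ p=33877, q=3338
i=11: a=6 ⇒ p=227528, q=22419
fundamental: x₁=227528, y₁=22419  (since 51768990784 − 103·502611561 = 1)

227528 22419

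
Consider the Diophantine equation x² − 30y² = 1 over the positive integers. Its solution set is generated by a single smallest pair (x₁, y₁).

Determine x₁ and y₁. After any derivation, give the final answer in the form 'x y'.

d=30: √d = [5; 2,10] (ℓ=2, even), read p_1/q_1
step 0: (5, 1)  from 5·(1,0) + (0,1)
step 1: (11, 2)  from 2·(5,1) + (1,0)
(x₁, y₁) = (11, 2);  11² − 30·2² = 1 ✓

11 2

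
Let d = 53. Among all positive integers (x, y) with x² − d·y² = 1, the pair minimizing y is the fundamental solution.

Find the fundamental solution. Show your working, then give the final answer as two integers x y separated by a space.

d=53: √d = [7; 3,1,1,3,14] (ℓ=5, odd), read p_9/q_9
k=0  a_k=7  p_k/q_k = 7/1
k=1  a_k=3  p_k/q_k = 22/3
k=2  a_k=1  p_k/q_k = 29/4
k=3  a_k=1  p_k/q_k = 51/7
…
k=5  a_k=14  p_k/q_k = 2599/357
k=6  a_k=3  p_k/q_k = 7979/1096
k=7  a_k=1  p_k/q_k = 10578/1453
k=8  a_k=1  p_k/q_k = 18557/2549
k=9  a_k=3  p_k/q_k = 66249/9100
(x₁, y₁) = (66249, 9100);  66249² − 53·9100² = 1 ✓

66249 9100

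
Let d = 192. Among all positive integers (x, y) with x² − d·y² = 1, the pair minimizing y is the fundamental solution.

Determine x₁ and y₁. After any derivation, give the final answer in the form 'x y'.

97 7

d=192: √d = [13; 1,5,1,26] (ℓ=4, even), read p_3/q_3
a_0=13:  p_0=13·1+0=13,  q_0=13·0+1=1
…
a_2=5:  p_2=5·14+13=83,  q_2=5·1+1=6
a_3=1:  p_3=1·83+14=97,  q_3=1·6+1=7
(x₁, y₁) = (97, 7);  97² − 192·7² = 1 ✓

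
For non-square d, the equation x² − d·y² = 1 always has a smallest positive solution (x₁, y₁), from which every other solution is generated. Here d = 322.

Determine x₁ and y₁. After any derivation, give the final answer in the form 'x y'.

[17; 1,16,1,34] for √322; ℓ=4 ⇒ convergent index 3
step 0: (17, 1)  from 17·(1,0) + (0,1)
…
step 2: (305, 17)  from 16·(18,1) + (17,1)
step 3: (323, 18)  from 1·(305,17) + (18,1)
fundamental: x₁=323, y₁=18  (since 104329 − 322·324 = 1)

323 18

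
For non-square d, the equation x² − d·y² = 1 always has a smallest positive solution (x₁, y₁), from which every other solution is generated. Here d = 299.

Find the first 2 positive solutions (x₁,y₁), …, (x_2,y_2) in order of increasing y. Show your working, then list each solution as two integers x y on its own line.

d=299: √d = [17; 3,2,3,34] (ℓ=4, even), read p_3/q_3
a_0=17:  p_0=17·1+0=17,  q_0=17·0+1=1
a_1=3:  p_1=3·17+1=52,  q_1=3·1+0=3
a_2=2:  p_2=2·52+17=121,  q_2=2·3+1=7
a_3=3:  p_3=3·121+52=415,  q_3=3·7+3=24
→ (415, 24).  Check: 415²=172225, 299·24²=172224, difference 1.
(415+24√299)^2 = 344449 + 19920√299

415 24
344449 19920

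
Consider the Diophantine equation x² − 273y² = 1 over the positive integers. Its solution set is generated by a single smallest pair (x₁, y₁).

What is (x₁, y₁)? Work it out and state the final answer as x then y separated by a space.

[16; 1,1,10,1,1,32] for √273; ℓ=6 ⇒ convergent index 5
step 0: (16, 1)  from 16·(1,0) + (0,1)
step 1: (17, 1)  from 1·(16,1) + (1,0)
step 2: (33, 2)  from 1·(17,1) + (16,1)
…
step 4: (380, 23)  from 1·(347,21) + (33,2)
step 5: (727, 44)  from 1·(380,23) + (347,21)
fundamental: x₁=727, y₁=44  (since 528529 − 273·1936 = 1)

727 44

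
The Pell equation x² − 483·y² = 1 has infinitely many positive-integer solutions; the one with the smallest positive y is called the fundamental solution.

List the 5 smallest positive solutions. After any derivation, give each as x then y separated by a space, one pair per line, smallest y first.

√483 = [21; 1,42, …], period ℓ=2 (even) → k=1
k=0  a_k=21  p_k/q_k = 21/1
k=1  a_k=1  p_k/q_k = 22/1
→ (22, 1).  Check: 22²=484, 483·1²=483, difference 1.
k=2:  x_2 = 22·22+483·1·1 = 967,  y_2 = 22·1+1·22 = 44
k=3:  x_3 = 22·967+483·1·44 = 42526,  y_3 = 22·44+1·967 = 1935
k=4:  x_4 = 22·42526+483·1·1935 = 1870177,  y_4 = 22·1935+1·42526 = 85096
k=5:  x_5 = 22·1870177+483·1·85096 = 82245262,  y_5 = 22·85096+1·1870177 = 3742289

22 1
967 44
42526 1935
1870177 85096
82245262 3742289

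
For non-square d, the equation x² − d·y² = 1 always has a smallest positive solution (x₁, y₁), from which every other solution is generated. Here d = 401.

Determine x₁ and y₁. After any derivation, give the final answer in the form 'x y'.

801 40

√401 → a₀=20, period (40); ℓ=1 odd so k=1
step 0: (20, 1)  from 20·(1,0) + (0,1)
step 1: (801, 40)  from 40·(20,1) + (1,0)
fundamental: x₁=801, y₁=40  (since 641601 − 401·1600 = 1)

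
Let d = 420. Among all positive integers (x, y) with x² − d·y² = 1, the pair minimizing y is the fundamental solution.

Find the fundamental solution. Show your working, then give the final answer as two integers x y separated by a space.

√420 → a₀=20, period (2,40); ℓ=2 even so k=1
step 0: (20, 1)  from 20·(1,0) + (0,1)
step 1: (41, 2)  from 2·(20,1) + (1,0)
fundamental: x₁=41, y₁=2  (since 1681 − 420·4 = 1)

41 2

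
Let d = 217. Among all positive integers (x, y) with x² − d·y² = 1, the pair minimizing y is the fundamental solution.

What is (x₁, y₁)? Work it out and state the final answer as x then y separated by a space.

3844063 260952

d=217: √d = [14; 1,2,1,2,1,…,2,1,28] (ℓ=16, even), read p_15/q_15
a_0=14:  p_0=14·1+0=14,  q_0=14·0+1=1
a_1=1:  p_1=1·14+1=15,  q_1=1·1+0=1
…
a_7=9:  p_7=9·383+221=3668,  q_7=9·26+15=249
a_8=4:  p_8=4·3668+383=15055,  q_8=4·249+26=1022
…
a_11=1:  p_11=1·154218+139163=293381,  q_11=1·10469+9447=19916
a_12=2:  p_12=2·293381+154218=740980,  q_12=2·19916+10469=50301
…
a_14=2:  p_14=2·1034361+740980=2809702,  q_14=2·70217+50301=190735
a_15=1:  p_15=1·2809702+1034361=3844063,  q_15=1·190735+70217=260952
→ (3844063, 260952).  Check: 3844063²=14776820347969, 217·260952²=14776820347968, difference 1.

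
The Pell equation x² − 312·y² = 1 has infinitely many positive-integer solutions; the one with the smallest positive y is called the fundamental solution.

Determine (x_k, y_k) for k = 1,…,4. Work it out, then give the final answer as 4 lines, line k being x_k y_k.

53 3
5617 318
595349 33705
63101377 3572412

√312 → a₀=17, period (1,1,1,34); ℓ=4 even so k=3
a_0=17:  p_0=17·1+0=17,  q_0=17·0+1=1
a_1=1:  p_1=1·17+1=18,  q_1=1·1+0=1
a_2=1:  p_2=1·18+17=35,  q_2=1·1+1=2
a_3=1:  p_3=1·35+18=53,  q_3=1·2+1=3
fundamental: x₁=53, y₁=3  (since 2809 − 312·9 = 1)
(x_2, y_2) = (53·53 + 312·3·3, 53·3 + 3·53) = (5617, 318)
(x_3, y_3) = (53·5617 + 312·3·318, 53·318 + 3·5617) = (595349, 33705)
(x_4, y_4) = (53·595349 + 312·3·33705, 53·33705 + 3·595349) = (63101377, 3572412)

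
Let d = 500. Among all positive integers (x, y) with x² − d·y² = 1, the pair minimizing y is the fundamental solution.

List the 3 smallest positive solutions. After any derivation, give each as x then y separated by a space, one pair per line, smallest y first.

930249 41602
1730726404001 77400437796
3220013013190122249 144003359718540806

√500 = [22; 2,1,3,2,1,…,1,2,44, …], period ℓ=14 (even) → k=13
i=0: a=22 ⇒ p=22, q=1
…
i=2: a=1 ⇒ p=67, q=3
i=3: a=3 ⇒ p=246, q=11
…
i=6: a=1 ⇒ p=1364, q=61
i=7: a=10 ⇒ p=14445, q=646
…
i=9: a=1 ⇒ p=30254, q=1353
…
i=11: a=3 ⇒ p=259205, q=11592
i=12: a=1 ⇒ p=335522, q=15005
i=13: a=2 ⇒ p=930249, q=41602
→ (930249, 41602).  Check: 930249²=865363202001, 500·41602²=865363202000, difference 1.
n=2: (930249,41602)∘(930249,41602) = (930249·930249+500·41602·41602, 930249·41602+41602·930249) = (1730726404001,77400437796)
n=3: (1730726404001,77400437796)∘(930249,41602) = (930249·1730726404001+500·41602·77400437796, 930249·77400437796+41602·1730726404001) = (3220013013190122249,144003359718540806)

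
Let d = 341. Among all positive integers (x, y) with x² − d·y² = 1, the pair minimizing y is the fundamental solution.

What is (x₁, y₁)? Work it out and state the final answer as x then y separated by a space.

√341 = [18; 2,6,1,8,2,…,6,2,36, …], period ℓ=14 (even) → k=13
k=0  a_k=18  p_k/q_k = 18/1
…
k=4  a_k=8  p_k/q_k = 2456/133
k=5  a_k=2  p_k/q_k = 5189/281
…
k=7  a_k=2  p_k/q_k = 20479/1109
k=8  a_k=1  p_k/q_k = 28124/1523
…
k=10  a_k=8  p_k/q_k = 641940/34763
k=11  a_k=1  p_k/q_k = 718667/38918
k=12  a_k=6  p_k/q_k = 4953942/268271
k=13  a_k=2  p_k/q_k = 10626551/575460
fundamental: x₁=10626551, y₁=575460  (since 112923586155601 − 341·331154211600 = 1)

10626551 575460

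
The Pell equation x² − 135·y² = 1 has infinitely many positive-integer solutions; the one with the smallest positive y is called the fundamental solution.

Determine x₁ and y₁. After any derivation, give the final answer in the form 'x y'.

244 21

√135 = [11; 1,1,1,1,1,1,1,22, …], period ℓ=8 (even) → k=7
k=0  a_k=11  p_k/q_k = 11/1
…
k=3  a_k=1  p_k/q_k = 35/3
…
k=6  a_k=1  p_k/q_k = 151/13
k=7  a_k=1  p_k/q_k = 244/21
(x₁, y₁) = (244, 21);  244² − 135·21² = 1 ✓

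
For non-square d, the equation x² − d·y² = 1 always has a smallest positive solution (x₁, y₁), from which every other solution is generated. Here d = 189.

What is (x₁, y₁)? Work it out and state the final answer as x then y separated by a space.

55 4

[13; 1,2,1,26] for √189; ℓ=4 ⇒ convergent index 3
k=0  a_k=13  p_k/q_k = 13/1
…
k=2  a_k=2  p_k/q_k = 41/3
k=3  a_k=1  p_k/q_k = 55/4
→ (55, 4).  Check: 55²=3025, 189·4²=3024, difference 1.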